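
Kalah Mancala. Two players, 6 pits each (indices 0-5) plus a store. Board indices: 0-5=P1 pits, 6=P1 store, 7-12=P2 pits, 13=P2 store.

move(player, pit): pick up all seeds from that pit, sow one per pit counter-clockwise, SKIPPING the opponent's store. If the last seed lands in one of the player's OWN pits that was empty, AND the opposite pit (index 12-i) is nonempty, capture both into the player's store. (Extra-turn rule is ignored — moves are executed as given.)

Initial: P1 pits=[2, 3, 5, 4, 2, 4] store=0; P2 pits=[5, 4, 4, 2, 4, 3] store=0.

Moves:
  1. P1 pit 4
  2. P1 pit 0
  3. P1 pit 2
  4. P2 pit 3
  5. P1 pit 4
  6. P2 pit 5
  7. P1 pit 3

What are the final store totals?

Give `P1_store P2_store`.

Answer: 3 1

Derivation:
Move 1: P1 pit4 -> P1=[2,3,5,4,0,5](1) P2=[5,4,4,2,4,3](0)
Move 2: P1 pit0 -> P1=[0,4,6,4,0,5](1) P2=[5,4,4,2,4,3](0)
Move 3: P1 pit2 -> P1=[0,4,0,5,1,6](2) P2=[6,5,4,2,4,3](0)
Move 4: P2 pit3 -> P1=[0,4,0,5,1,6](2) P2=[6,5,4,0,5,4](0)
Move 5: P1 pit4 -> P1=[0,4,0,5,0,7](2) P2=[6,5,4,0,5,4](0)
Move 6: P2 pit5 -> P1=[1,5,1,5,0,7](2) P2=[6,5,4,0,5,0](1)
Move 7: P1 pit3 -> P1=[1,5,1,0,1,8](3) P2=[7,6,4,0,5,0](1)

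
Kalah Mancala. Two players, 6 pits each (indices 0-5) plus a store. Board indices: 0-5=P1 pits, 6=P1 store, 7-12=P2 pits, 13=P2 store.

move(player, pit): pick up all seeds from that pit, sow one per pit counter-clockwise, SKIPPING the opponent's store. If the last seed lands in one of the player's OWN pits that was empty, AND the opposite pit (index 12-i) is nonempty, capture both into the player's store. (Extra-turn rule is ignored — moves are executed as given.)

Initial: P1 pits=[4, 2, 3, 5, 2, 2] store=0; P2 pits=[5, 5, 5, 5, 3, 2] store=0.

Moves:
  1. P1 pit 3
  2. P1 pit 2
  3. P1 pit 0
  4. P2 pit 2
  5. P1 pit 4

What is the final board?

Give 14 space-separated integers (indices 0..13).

Answer: 1 3 1 2 0 5 2 7 7 1 6 4 3 1

Derivation:
Move 1: P1 pit3 -> P1=[4,2,3,0,3,3](1) P2=[6,6,5,5,3,2](0)
Move 2: P1 pit2 -> P1=[4,2,0,1,4,4](1) P2=[6,6,5,5,3,2](0)
Move 3: P1 pit0 -> P1=[0,3,1,2,5,4](1) P2=[6,6,5,5,3,2](0)
Move 4: P2 pit2 -> P1=[1,3,1,2,5,4](1) P2=[6,6,0,6,4,3](1)
Move 5: P1 pit4 -> P1=[1,3,1,2,0,5](2) P2=[7,7,1,6,4,3](1)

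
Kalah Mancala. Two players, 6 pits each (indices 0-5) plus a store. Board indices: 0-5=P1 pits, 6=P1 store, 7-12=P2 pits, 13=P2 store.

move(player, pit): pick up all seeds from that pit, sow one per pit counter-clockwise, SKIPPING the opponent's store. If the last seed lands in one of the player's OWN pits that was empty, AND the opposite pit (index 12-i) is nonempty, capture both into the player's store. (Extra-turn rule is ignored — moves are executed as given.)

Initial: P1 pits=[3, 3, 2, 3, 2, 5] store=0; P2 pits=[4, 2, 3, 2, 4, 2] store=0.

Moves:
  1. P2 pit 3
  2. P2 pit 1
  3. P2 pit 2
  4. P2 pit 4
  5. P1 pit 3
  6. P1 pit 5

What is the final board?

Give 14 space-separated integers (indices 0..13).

Answer: 4 4 1 0 3 0 2 6 1 1 2 1 5 5

Derivation:
Move 1: P2 pit3 -> P1=[3,3,2,3,2,5](0) P2=[4,2,3,0,5,3](0)
Move 2: P2 pit1 -> P1=[3,3,0,3,2,5](0) P2=[4,0,4,0,5,3](3)
Move 3: P2 pit2 -> P1=[3,3,0,3,2,5](0) P2=[4,0,0,1,6,4](4)
Move 4: P2 pit4 -> P1=[4,4,1,4,2,5](0) P2=[4,0,0,1,0,5](5)
Move 5: P1 pit3 -> P1=[4,4,1,0,3,6](1) P2=[5,0,0,1,0,5](5)
Move 6: P1 pit5 -> P1=[4,4,1,0,3,0](2) P2=[6,1,1,2,1,5](5)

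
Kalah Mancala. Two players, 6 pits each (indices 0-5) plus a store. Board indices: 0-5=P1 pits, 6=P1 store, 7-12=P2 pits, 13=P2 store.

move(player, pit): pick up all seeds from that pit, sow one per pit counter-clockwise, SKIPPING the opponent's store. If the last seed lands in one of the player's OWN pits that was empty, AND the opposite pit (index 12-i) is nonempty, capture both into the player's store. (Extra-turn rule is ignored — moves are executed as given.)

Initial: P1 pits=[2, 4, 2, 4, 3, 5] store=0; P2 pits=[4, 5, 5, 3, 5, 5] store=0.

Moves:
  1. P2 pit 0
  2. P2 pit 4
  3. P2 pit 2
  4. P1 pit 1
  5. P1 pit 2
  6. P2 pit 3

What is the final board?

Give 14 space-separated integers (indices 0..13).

Move 1: P2 pit0 -> P1=[2,4,2,4,3,5](0) P2=[0,6,6,4,6,5](0)
Move 2: P2 pit4 -> P1=[3,5,3,5,3,5](0) P2=[0,6,6,4,0,6](1)
Move 3: P2 pit2 -> P1=[4,6,3,5,3,5](0) P2=[0,6,0,5,1,7](2)
Move 4: P1 pit1 -> P1=[4,0,4,6,4,6](1) P2=[1,6,0,5,1,7](2)
Move 5: P1 pit2 -> P1=[4,0,0,7,5,7](2) P2=[1,6,0,5,1,7](2)
Move 6: P2 pit3 -> P1=[5,1,0,7,5,7](2) P2=[1,6,0,0,2,8](3)

Answer: 5 1 0 7 5 7 2 1 6 0 0 2 8 3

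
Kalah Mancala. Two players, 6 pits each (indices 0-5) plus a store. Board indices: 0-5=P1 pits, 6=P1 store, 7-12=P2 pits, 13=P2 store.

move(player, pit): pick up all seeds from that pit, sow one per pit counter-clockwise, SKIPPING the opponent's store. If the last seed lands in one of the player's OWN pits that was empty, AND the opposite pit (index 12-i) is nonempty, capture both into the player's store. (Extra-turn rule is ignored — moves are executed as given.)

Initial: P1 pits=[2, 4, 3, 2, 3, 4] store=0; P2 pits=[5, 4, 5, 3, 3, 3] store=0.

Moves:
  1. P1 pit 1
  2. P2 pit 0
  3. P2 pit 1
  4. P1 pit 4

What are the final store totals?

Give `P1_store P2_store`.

Move 1: P1 pit1 -> P1=[2,0,4,3,4,5](0) P2=[5,4,5,3,3,3](0)
Move 2: P2 pit0 -> P1=[2,0,4,3,4,5](0) P2=[0,5,6,4,4,4](0)
Move 3: P2 pit1 -> P1=[2,0,4,3,4,5](0) P2=[0,0,7,5,5,5](1)
Move 4: P1 pit4 -> P1=[2,0,4,3,0,6](1) P2=[1,1,7,5,5,5](1)

Answer: 1 1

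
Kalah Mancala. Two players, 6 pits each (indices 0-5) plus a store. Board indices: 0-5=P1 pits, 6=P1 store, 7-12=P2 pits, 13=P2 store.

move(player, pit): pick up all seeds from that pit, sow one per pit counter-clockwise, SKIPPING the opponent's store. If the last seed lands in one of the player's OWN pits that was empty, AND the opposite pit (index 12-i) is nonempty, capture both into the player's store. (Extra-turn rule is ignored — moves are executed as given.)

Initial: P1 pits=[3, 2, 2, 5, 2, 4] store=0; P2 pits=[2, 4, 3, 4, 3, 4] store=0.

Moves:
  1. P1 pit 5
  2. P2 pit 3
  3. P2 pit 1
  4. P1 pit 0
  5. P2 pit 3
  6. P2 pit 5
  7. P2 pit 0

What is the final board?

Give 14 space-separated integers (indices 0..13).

Move 1: P1 pit5 -> P1=[3,2,2,5,2,0](1) P2=[3,5,4,4,3,4](0)
Move 2: P2 pit3 -> P1=[4,2,2,5,2,0](1) P2=[3,5,4,0,4,5](1)
Move 3: P2 pit1 -> P1=[4,2,2,5,2,0](1) P2=[3,0,5,1,5,6](2)
Move 4: P1 pit0 -> P1=[0,3,3,6,3,0](1) P2=[3,0,5,1,5,6](2)
Move 5: P2 pit3 -> P1=[0,3,3,6,3,0](1) P2=[3,0,5,0,6,6](2)
Move 6: P2 pit5 -> P1=[1,4,4,7,4,0](1) P2=[3,0,5,0,6,0](3)
Move 7: P2 pit0 -> P1=[1,4,0,7,4,0](1) P2=[0,1,6,0,6,0](8)

Answer: 1 4 0 7 4 0 1 0 1 6 0 6 0 8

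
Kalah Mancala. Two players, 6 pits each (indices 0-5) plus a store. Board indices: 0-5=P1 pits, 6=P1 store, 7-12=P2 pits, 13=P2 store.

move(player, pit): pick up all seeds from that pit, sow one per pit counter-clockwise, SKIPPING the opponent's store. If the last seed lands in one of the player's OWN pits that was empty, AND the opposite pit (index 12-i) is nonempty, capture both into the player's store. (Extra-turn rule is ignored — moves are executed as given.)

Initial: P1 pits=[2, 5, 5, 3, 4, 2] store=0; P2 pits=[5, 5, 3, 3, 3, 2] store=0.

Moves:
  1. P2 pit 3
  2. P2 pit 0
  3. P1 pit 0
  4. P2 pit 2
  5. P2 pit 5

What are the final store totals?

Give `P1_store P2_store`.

Answer: 0 3

Derivation:
Move 1: P2 pit3 -> P1=[2,5,5,3,4,2](0) P2=[5,5,3,0,4,3](1)
Move 2: P2 pit0 -> P1=[2,5,5,3,4,2](0) P2=[0,6,4,1,5,4](1)
Move 3: P1 pit0 -> P1=[0,6,6,3,4,2](0) P2=[0,6,4,1,5,4](1)
Move 4: P2 pit2 -> P1=[0,6,6,3,4,2](0) P2=[0,6,0,2,6,5](2)
Move 5: P2 pit5 -> P1=[1,7,7,4,4,2](0) P2=[0,6,0,2,6,0](3)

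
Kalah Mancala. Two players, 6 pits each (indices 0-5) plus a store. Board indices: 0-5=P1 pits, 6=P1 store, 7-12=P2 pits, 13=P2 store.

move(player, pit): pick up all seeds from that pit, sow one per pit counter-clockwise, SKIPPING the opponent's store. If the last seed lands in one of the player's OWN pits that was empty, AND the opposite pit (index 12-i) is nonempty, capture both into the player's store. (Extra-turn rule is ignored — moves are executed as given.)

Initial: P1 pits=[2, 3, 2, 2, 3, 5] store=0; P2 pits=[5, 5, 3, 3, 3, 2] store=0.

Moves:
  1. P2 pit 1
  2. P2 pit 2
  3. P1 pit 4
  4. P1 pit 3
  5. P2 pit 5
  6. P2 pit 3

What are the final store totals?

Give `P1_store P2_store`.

Move 1: P2 pit1 -> P1=[2,3,2,2,3,5](0) P2=[5,0,4,4,4,3](1)
Move 2: P2 pit2 -> P1=[2,3,2,2,3,5](0) P2=[5,0,0,5,5,4](2)
Move 3: P1 pit4 -> P1=[2,3,2,2,0,6](1) P2=[6,0,0,5,5,4](2)
Move 4: P1 pit3 -> P1=[2,3,2,0,1,7](1) P2=[6,0,0,5,5,4](2)
Move 5: P2 pit5 -> P1=[3,4,3,0,1,7](1) P2=[6,0,0,5,5,0](3)
Move 6: P2 pit3 -> P1=[4,5,3,0,1,7](1) P2=[6,0,0,0,6,1](4)

Answer: 1 4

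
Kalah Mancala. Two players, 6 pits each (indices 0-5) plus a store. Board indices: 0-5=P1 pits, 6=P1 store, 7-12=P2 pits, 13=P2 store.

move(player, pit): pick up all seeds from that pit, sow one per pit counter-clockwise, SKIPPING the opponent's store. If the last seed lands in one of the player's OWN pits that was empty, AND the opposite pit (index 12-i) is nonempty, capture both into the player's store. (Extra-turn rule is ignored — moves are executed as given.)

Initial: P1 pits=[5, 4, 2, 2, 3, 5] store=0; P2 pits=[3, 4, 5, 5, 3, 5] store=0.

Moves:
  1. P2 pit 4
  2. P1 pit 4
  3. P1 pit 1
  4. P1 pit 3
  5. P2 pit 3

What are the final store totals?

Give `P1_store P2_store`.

Answer: 2 2

Derivation:
Move 1: P2 pit4 -> P1=[6,4,2,2,3,5](0) P2=[3,4,5,5,0,6](1)
Move 2: P1 pit4 -> P1=[6,4,2,2,0,6](1) P2=[4,4,5,5,0,6](1)
Move 3: P1 pit1 -> P1=[6,0,3,3,1,7](1) P2=[4,4,5,5,0,6](1)
Move 4: P1 pit3 -> P1=[6,0,3,0,2,8](2) P2=[4,4,5,5,0,6](1)
Move 5: P2 pit3 -> P1=[7,1,3,0,2,8](2) P2=[4,4,5,0,1,7](2)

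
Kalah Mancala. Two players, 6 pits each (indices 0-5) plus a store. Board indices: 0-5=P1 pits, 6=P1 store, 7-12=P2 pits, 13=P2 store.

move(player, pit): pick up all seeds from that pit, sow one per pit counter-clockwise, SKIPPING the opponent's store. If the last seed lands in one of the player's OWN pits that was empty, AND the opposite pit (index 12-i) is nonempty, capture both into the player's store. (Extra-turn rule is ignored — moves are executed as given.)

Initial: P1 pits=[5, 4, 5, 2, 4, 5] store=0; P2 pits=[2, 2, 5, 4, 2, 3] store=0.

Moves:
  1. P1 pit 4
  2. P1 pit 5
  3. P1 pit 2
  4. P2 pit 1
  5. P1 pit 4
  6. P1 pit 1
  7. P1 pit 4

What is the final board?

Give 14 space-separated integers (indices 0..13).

Answer: 5 0 1 4 0 4 3 5 0 7 6 4 4 0

Derivation:
Move 1: P1 pit4 -> P1=[5,4,5,2,0,6](1) P2=[3,3,5,4,2,3](0)
Move 2: P1 pit5 -> P1=[5,4,5,2,0,0](2) P2=[4,4,6,5,3,3](0)
Move 3: P1 pit2 -> P1=[5,4,0,3,1,1](3) P2=[5,4,6,5,3,3](0)
Move 4: P2 pit1 -> P1=[5,4,0,3,1,1](3) P2=[5,0,7,6,4,4](0)
Move 5: P1 pit4 -> P1=[5,4,0,3,0,2](3) P2=[5,0,7,6,4,4](0)
Move 6: P1 pit1 -> P1=[5,0,1,4,1,3](3) P2=[5,0,7,6,4,4](0)
Move 7: P1 pit4 -> P1=[5,0,1,4,0,4](3) P2=[5,0,7,6,4,4](0)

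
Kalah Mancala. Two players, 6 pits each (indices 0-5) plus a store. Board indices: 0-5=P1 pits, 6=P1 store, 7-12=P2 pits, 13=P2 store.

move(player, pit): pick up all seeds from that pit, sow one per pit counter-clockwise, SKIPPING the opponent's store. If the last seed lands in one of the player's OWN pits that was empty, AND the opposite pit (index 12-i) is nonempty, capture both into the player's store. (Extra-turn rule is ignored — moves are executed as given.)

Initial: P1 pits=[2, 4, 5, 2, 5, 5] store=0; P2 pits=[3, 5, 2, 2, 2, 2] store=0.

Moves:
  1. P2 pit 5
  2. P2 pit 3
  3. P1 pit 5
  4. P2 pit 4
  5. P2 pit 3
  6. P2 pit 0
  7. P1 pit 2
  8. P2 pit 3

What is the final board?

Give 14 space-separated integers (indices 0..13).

Move 1: P2 pit5 -> P1=[3,4,5,2,5,5](0) P2=[3,5,2,2,2,0](1)
Move 2: P2 pit3 -> P1=[0,4,5,2,5,5](0) P2=[3,5,2,0,3,0](5)
Move 3: P1 pit5 -> P1=[0,4,5,2,5,0](1) P2=[4,6,3,1,3,0](5)
Move 4: P2 pit4 -> P1=[1,4,5,2,5,0](1) P2=[4,6,3,1,0,1](6)
Move 5: P2 pit3 -> P1=[1,0,5,2,5,0](1) P2=[4,6,3,0,0,1](11)
Move 6: P2 pit0 -> P1=[1,0,5,2,5,0](1) P2=[0,7,4,1,1,1](11)
Move 7: P1 pit2 -> P1=[1,0,0,3,6,1](2) P2=[1,7,4,1,1,1](11)
Move 8: P2 pit3 -> P1=[1,0,0,3,6,1](2) P2=[1,7,4,0,2,1](11)

Answer: 1 0 0 3 6 1 2 1 7 4 0 2 1 11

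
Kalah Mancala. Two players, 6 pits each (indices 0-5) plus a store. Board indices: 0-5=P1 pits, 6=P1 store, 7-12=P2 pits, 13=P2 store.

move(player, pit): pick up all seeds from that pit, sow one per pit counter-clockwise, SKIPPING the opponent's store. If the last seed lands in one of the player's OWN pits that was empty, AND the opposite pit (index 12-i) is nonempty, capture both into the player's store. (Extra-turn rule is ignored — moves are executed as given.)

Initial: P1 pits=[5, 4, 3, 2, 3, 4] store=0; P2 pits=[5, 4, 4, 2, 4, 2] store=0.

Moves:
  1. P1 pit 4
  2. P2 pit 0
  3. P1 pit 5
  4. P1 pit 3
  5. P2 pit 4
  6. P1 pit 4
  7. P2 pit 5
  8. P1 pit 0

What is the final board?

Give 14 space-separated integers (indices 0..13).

Move 1: P1 pit4 -> P1=[5,4,3,2,0,5](1) P2=[6,4,4,2,4,2](0)
Move 2: P2 pit0 -> P1=[5,4,3,2,0,5](1) P2=[0,5,5,3,5,3](1)
Move 3: P1 pit5 -> P1=[5,4,3,2,0,0](2) P2=[1,6,6,4,5,3](1)
Move 4: P1 pit3 -> P1=[5,4,3,0,1,0](4) P2=[0,6,6,4,5,3](1)
Move 5: P2 pit4 -> P1=[6,5,4,0,1,0](4) P2=[0,6,6,4,0,4](2)
Move 6: P1 pit4 -> P1=[6,5,4,0,0,1](4) P2=[0,6,6,4,0,4](2)
Move 7: P2 pit5 -> P1=[7,6,5,0,0,1](4) P2=[0,6,6,4,0,0](3)
Move 8: P1 pit0 -> P1=[0,7,6,1,1,2](5) P2=[1,6,6,4,0,0](3)

Answer: 0 7 6 1 1 2 5 1 6 6 4 0 0 3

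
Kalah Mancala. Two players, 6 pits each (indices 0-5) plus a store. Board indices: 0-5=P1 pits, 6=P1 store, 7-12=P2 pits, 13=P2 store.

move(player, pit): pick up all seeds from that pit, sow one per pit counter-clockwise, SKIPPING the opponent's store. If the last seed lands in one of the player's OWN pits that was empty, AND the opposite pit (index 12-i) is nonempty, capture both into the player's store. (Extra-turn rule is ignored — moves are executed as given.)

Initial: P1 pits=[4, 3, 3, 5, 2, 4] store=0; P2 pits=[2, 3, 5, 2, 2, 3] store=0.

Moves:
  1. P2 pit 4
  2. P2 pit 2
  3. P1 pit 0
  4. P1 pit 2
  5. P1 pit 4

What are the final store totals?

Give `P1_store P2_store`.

Answer: 2 2

Derivation:
Move 1: P2 pit4 -> P1=[4,3,3,5,2,4](0) P2=[2,3,5,2,0,4](1)
Move 2: P2 pit2 -> P1=[5,3,3,5,2,4](0) P2=[2,3,0,3,1,5](2)
Move 3: P1 pit0 -> P1=[0,4,4,6,3,5](0) P2=[2,3,0,3,1,5](2)
Move 4: P1 pit2 -> P1=[0,4,0,7,4,6](1) P2=[2,3,0,3,1,5](2)
Move 5: P1 pit4 -> P1=[0,4,0,7,0,7](2) P2=[3,4,0,3,1,5](2)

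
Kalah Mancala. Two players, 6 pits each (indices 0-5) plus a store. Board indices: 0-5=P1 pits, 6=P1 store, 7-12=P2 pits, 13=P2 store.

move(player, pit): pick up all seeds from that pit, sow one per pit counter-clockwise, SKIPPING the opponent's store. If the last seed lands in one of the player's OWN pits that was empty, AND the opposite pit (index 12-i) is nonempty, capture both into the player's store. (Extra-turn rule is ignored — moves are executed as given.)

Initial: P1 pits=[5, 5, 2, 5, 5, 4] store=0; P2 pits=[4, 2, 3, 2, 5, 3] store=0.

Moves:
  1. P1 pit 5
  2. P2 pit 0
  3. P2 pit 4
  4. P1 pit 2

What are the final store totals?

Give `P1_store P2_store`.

Answer: 1 1

Derivation:
Move 1: P1 pit5 -> P1=[5,5,2,5,5,0](1) P2=[5,3,4,2,5,3](0)
Move 2: P2 pit0 -> P1=[5,5,2,5,5,0](1) P2=[0,4,5,3,6,4](0)
Move 3: P2 pit4 -> P1=[6,6,3,6,5,0](1) P2=[0,4,5,3,0,5](1)
Move 4: P1 pit2 -> P1=[6,6,0,7,6,1](1) P2=[0,4,5,3,0,5](1)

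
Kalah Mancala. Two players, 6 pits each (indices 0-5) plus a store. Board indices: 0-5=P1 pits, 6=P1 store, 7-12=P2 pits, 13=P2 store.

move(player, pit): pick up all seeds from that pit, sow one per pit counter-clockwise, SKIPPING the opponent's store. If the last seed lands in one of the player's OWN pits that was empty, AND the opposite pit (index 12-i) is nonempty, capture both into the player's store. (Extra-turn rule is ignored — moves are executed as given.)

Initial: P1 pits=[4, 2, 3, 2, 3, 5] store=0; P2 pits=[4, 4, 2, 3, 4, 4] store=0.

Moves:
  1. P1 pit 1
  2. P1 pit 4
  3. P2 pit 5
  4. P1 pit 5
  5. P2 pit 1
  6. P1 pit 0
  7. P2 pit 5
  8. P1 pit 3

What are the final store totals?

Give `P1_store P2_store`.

Move 1: P1 pit1 -> P1=[4,0,4,3,3,5](0) P2=[4,4,2,3,4,4](0)
Move 2: P1 pit4 -> P1=[4,0,4,3,0,6](1) P2=[5,4,2,3,4,4](0)
Move 3: P2 pit5 -> P1=[5,1,5,3,0,6](1) P2=[5,4,2,3,4,0](1)
Move 4: P1 pit5 -> P1=[5,1,5,3,0,0](2) P2=[6,5,3,4,5,0](1)
Move 5: P2 pit1 -> P1=[5,1,5,3,0,0](2) P2=[6,0,4,5,6,1](2)
Move 6: P1 pit0 -> P1=[0,2,6,4,1,0](9) P2=[0,0,4,5,6,1](2)
Move 7: P2 pit5 -> P1=[0,2,6,4,1,0](9) P2=[0,0,4,5,6,0](3)
Move 8: P1 pit3 -> P1=[0,2,6,0,2,1](10) P2=[1,0,4,5,6,0](3)

Answer: 10 3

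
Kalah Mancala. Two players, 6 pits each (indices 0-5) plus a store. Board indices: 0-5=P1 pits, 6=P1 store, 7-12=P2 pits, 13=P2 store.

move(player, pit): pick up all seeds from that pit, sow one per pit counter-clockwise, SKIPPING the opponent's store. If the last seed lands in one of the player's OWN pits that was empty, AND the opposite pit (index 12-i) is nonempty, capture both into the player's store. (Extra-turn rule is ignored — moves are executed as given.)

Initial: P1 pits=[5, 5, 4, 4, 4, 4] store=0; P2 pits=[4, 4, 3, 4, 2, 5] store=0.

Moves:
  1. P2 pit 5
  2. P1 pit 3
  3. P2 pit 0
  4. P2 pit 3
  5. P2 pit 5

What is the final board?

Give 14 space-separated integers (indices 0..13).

Answer: 1 7 5 0 5 5 1 0 6 4 0 4 0 10

Derivation:
Move 1: P2 pit5 -> P1=[6,6,5,5,4,4](0) P2=[4,4,3,4,2,0](1)
Move 2: P1 pit3 -> P1=[6,6,5,0,5,5](1) P2=[5,5,3,4,2,0](1)
Move 3: P2 pit0 -> P1=[0,6,5,0,5,5](1) P2=[0,6,4,5,3,0](8)
Move 4: P2 pit3 -> P1=[1,7,5,0,5,5](1) P2=[0,6,4,0,4,1](9)
Move 5: P2 pit5 -> P1=[1,7,5,0,5,5](1) P2=[0,6,4,0,4,0](10)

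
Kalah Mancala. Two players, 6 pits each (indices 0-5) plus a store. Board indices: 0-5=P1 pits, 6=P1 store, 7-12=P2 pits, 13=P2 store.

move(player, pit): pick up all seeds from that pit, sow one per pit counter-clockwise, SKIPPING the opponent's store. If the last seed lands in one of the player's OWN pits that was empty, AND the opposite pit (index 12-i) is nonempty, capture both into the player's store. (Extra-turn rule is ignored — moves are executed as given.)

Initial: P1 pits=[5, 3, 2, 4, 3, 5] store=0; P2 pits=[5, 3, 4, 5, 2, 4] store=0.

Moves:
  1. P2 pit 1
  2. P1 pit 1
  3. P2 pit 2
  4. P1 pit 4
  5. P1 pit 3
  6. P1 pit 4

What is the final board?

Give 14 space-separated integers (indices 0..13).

Move 1: P2 pit1 -> P1=[5,3,2,4,3,5](0) P2=[5,0,5,6,3,4](0)
Move 2: P1 pit1 -> P1=[5,0,3,5,4,5](0) P2=[5,0,5,6,3,4](0)
Move 3: P2 pit2 -> P1=[6,0,3,5,4,5](0) P2=[5,0,0,7,4,5](1)
Move 4: P1 pit4 -> P1=[6,0,3,5,0,6](1) P2=[6,1,0,7,4,5](1)
Move 5: P1 pit3 -> P1=[6,0,3,0,1,7](2) P2=[7,2,0,7,4,5](1)
Move 6: P1 pit4 -> P1=[6,0,3,0,0,8](2) P2=[7,2,0,7,4,5](1)

Answer: 6 0 3 0 0 8 2 7 2 0 7 4 5 1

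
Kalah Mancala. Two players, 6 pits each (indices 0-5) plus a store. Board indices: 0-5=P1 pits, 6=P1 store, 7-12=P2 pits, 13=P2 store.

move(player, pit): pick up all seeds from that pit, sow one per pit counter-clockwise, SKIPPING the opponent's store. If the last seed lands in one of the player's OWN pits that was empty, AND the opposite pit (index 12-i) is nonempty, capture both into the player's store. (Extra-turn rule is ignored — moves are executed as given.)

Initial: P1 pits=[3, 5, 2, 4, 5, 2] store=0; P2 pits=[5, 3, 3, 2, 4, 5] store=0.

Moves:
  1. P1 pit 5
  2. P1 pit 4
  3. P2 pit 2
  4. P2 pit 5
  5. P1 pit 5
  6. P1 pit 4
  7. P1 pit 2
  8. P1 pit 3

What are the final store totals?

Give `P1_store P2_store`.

Move 1: P1 pit5 -> P1=[3,5,2,4,5,0](1) P2=[6,3,3,2,4,5](0)
Move 2: P1 pit4 -> P1=[3,5,2,4,0,1](2) P2=[7,4,4,2,4,5](0)
Move 3: P2 pit2 -> P1=[3,5,2,4,0,1](2) P2=[7,4,0,3,5,6](1)
Move 4: P2 pit5 -> P1=[4,6,3,5,1,1](2) P2=[7,4,0,3,5,0](2)
Move 5: P1 pit5 -> P1=[4,6,3,5,1,0](3) P2=[7,4,0,3,5,0](2)
Move 6: P1 pit4 -> P1=[4,6,3,5,0,0](11) P2=[0,4,0,3,5,0](2)
Move 7: P1 pit2 -> P1=[4,6,0,6,1,1](11) P2=[0,4,0,3,5,0](2)
Move 8: P1 pit3 -> P1=[4,6,0,0,2,2](12) P2=[1,5,1,3,5,0](2)

Answer: 12 2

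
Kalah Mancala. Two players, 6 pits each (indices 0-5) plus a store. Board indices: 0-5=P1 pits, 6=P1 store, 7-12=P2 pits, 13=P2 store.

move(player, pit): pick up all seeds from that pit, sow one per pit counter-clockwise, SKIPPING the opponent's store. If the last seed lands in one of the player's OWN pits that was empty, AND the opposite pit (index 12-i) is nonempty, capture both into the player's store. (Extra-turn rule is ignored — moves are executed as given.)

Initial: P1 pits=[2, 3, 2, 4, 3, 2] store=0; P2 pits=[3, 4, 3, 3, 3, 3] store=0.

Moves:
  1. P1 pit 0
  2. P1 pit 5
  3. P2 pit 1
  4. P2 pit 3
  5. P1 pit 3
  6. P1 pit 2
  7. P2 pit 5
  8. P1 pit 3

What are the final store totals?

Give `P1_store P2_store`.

Move 1: P1 pit0 -> P1=[0,4,3,4,3,2](0) P2=[3,4,3,3,3,3](0)
Move 2: P1 pit5 -> P1=[0,4,3,4,3,0](1) P2=[4,4,3,3,3,3](0)
Move 3: P2 pit1 -> P1=[0,4,3,4,3,0](1) P2=[4,0,4,4,4,4](0)
Move 4: P2 pit3 -> P1=[1,4,3,4,3,0](1) P2=[4,0,4,0,5,5](1)
Move 5: P1 pit3 -> P1=[1,4,3,0,4,1](2) P2=[5,0,4,0,5,5](1)
Move 6: P1 pit2 -> P1=[1,4,0,1,5,2](2) P2=[5,0,4,0,5,5](1)
Move 7: P2 pit5 -> P1=[2,5,1,2,5,2](2) P2=[5,0,4,0,5,0](2)
Move 8: P1 pit3 -> P1=[2,5,1,0,6,3](2) P2=[5,0,4,0,5,0](2)

Answer: 2 2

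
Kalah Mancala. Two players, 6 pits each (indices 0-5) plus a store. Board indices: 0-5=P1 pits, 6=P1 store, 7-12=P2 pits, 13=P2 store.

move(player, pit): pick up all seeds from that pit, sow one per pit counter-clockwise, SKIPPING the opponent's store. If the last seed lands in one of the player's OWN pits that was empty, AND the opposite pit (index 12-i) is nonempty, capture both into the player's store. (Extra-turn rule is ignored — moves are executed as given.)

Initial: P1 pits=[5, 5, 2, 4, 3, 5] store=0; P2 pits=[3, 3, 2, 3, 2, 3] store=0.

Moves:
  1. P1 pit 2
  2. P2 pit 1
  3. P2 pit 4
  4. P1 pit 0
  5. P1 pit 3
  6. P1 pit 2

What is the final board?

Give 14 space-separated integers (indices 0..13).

Move 1: P1 pit2 -> P1=[5,5,0,5,4,5](0) P2=[3,3,2,3,2,3](0)
Move 2: P2 pit1 -> P1=[5,5,0,5,4,5](0) P2=[3,0,3,4,3,3](0)
Move 3: P2 pit4 -> P1=[6,5,0,5,4,5](0) P2=[3,0,3,4,0,4](1)
Move 4: P1 pit0 -> P1=[0,6,1,6,5,6](1) P2=[3,0,3,4,0,4](1)
Move 5: P1 pit3 -> P1=[0,6,1,0,6,7](2) P2=[4,1,4,4,0,4](1)
Move 6: P1 pit2 -> P1=[0,6,0,0,6,7](7) P2=[4,1,0,4,0,4](1)

Answer: 0 6 0 0 6 7 7 4 1 0 4 0 4 1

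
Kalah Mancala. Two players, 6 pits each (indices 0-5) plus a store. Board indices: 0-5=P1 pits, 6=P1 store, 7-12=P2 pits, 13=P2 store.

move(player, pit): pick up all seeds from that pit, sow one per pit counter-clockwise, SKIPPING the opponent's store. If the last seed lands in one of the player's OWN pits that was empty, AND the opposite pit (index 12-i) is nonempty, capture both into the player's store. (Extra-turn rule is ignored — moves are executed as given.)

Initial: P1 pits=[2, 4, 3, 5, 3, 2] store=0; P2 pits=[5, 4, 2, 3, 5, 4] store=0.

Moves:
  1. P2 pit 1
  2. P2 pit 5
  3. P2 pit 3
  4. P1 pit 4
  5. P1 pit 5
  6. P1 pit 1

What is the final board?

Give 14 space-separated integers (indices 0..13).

Answer: 4 0 5 7 1 1 3 7 1 3 0 7 1 2

Derivation:
Move 1: P2 pit1 -> P1=[2,4,3,5,3,2](0) P2=[5,0,3,4,6,5](0)
Move 2: P2 pit5 -> P1=[3,5,4,6,3,2](0) P2=[5,0,3,4,6,0](1)
Move 3: P2 pit3 -> P1=[4,5,4,6,3,2](0) P2=[5,0,3,0,7,1](2)
Move 4: P1 pit4 -> P1=[4,5,4,6,0,3](1) P2=[6,0,3,0,7,1](2)
Move 5: P1 pit5 -> P1=[4,5,4,6,0,0](2) P2=[7,1,3,0,7,1](2)
Move 6: P1 pit1 -> P1=[4,0,5,7,1,1](3) P2=[7,1,3,0,7,1](2)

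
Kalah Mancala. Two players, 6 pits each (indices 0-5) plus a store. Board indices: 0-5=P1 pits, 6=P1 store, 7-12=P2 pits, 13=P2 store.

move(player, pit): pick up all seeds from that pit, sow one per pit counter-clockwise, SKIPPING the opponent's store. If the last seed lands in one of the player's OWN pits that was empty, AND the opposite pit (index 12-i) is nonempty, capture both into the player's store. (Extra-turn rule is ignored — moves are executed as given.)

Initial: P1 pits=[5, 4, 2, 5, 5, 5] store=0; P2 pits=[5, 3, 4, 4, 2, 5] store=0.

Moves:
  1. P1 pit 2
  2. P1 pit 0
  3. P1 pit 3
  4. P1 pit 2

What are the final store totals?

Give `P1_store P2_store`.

Move 1: P1 pit2 -> P1=[5,4,0,6,6,5](0) P2=[5,3,4,4,2,5](0)
Move 2: P1 pit0 -> P1=[0,5,1,7,7,6](0) P2=[5,3,4,4,2,5](0)
Move 3: P1 pit3 -> P1=[0,5,1,0,8,7](1) P2=[6,4,5,5,2,5](0)
Move 4: P1 pit2 -> P1=[0,5,0,0,8,7](7) P2=[6,4,0,5,2,5](0)

Answer: 7 0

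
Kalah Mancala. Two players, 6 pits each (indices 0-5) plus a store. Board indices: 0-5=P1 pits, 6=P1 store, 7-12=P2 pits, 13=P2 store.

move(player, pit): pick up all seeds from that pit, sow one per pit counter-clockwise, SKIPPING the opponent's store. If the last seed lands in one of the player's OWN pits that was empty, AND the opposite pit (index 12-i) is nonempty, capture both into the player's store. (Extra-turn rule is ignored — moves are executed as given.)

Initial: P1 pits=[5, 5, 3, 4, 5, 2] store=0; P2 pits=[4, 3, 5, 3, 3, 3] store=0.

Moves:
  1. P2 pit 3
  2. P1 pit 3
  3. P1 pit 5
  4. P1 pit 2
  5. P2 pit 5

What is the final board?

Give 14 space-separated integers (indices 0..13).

Move 1: P2 pit3 -> P1=[5,5,3,4,5,2](0) P2=[4,3,5,0,4,4](1)
Move 2: P1 pit3 -> P1=[5,5,3,0,6,3](1) P2=[5,3,5,0,4,4](1)
Move 3: P1 pit5 -> P1=[5,5,3,0,6,0](2) P2=[6,4,5,0,4,4](1)
Move 4: P1 pit2 -> P1=[5,5,0,1,7,0](9) P2=[0,4,5,0,4,4](1)
Move 5: P2 pit5 -> P1=[6,6,1,1,7,0](9) P2=[0,4,5,0,4,0](2)

Answer: 6 6 1 1 7 0 9 0 4 5 0 4 0 2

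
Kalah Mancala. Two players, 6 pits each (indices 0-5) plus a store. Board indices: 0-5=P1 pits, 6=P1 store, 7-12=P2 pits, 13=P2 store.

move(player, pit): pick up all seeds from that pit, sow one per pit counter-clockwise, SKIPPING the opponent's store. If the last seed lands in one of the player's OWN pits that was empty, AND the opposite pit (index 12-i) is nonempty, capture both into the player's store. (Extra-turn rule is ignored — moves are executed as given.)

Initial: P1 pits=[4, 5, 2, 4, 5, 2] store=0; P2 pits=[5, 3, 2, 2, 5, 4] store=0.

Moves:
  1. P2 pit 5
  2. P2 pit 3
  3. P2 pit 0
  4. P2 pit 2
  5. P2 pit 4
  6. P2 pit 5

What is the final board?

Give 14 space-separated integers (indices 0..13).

Answer: 2 8 4 5 6 3 0 0 4 0 2 0 0 9

Derivation:
Move 1: P2 pit5 -> P1=[5,6,3,4,5,2](0) P2=[5,3,2,2,5,0](1)
Move 2: P2 pit3 -> P1=[0,6,3,4,5,2](0) P2=[5,3,2,0,6,0](7)
Move 3: P2 pit0 -> P1=[0,6,3,4,5,2](0) P2=[0,4,3,1,7,1](7)
Move 4: P2 pit2 -> P1=[0,6,3,4,5,2](0) P2=[0,4,0,2,8,2](7)
Move 5: P2 pit4 -> P1=[1,7,4,5,6,3](0) P2=[0,4,0,2,0,3](8)
Move 6: P2 pit5 -> P1=[2,8,4,5,6,3](0) P2=[0,4,0,2,0,0](9)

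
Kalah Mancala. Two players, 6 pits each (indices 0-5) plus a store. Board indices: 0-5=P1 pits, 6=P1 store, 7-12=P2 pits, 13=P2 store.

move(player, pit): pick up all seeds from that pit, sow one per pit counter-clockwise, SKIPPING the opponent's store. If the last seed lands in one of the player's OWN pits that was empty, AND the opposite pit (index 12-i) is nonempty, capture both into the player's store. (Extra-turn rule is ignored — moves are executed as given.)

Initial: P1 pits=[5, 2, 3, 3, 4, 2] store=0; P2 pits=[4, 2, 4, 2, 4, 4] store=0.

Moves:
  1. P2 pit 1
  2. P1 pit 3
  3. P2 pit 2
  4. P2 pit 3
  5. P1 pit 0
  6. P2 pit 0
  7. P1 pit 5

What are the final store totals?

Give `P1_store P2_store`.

Move 1: P2 pit1 -> P1=[5,2,3,3,4,2](0) P2=[4,0,5,3,4,4](0)
Move 2: P1 pit3 -> P1=[5,2,3,0,5,3](1) P2=[4,0,5,3,4,4](0)
Move 3: P2 pit2 -> P1=[6,2,3,0,5,3](1) P2=[4,0,0,4,5,5](1)
Move 4: P2 pit3 -> P1=[7,2,3,0,5,3](1) P2=[4,0,0,0,6,6](2)
Move 5: P1 pit0 -> P1=[0,3,4,1,6,4](2) P2=[5,0,0,0,6,6](2)
Move 6: P2 pit0 -> P1=[0,3,4,1,6,4](2) P2=[0,1,1,1,7,7](2)
Move 7: P1 pit5 -> P1=[0,3,4,1,6,0](3) P2=[1,2,2,1,7,7](2)

Answer: 3 2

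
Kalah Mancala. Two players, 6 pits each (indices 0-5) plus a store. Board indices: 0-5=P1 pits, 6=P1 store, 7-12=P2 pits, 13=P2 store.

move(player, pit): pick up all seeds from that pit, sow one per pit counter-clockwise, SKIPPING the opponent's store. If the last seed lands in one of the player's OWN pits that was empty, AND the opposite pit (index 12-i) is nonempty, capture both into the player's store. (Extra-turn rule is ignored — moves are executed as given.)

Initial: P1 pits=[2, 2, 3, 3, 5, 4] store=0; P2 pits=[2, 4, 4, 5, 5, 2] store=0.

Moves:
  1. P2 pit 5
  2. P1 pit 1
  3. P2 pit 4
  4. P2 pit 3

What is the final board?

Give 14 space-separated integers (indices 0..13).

Answer: 5 2 5 4 5 4 0 2 4 4 0 1 2 3

Derivation:
Move 1: P2 pit5 -> P1=[3,2,3,3,5,4](0) P2=[2,4,4,5,5,0](1)
Move 2: P1 pit1 -> P1=[3,0,4,4,5,4](0) P2=[2,4,4,5,5,0](1)
Move 3: P2 pit4 -> P1=[4,1,5,4,5,4](0) P2=[2,4,4,5,0,1](2)
Move 4: P2 pit3 -> P1=[5,2,5,4,5,4](0) P2=[2,4,4,0,1,2](3)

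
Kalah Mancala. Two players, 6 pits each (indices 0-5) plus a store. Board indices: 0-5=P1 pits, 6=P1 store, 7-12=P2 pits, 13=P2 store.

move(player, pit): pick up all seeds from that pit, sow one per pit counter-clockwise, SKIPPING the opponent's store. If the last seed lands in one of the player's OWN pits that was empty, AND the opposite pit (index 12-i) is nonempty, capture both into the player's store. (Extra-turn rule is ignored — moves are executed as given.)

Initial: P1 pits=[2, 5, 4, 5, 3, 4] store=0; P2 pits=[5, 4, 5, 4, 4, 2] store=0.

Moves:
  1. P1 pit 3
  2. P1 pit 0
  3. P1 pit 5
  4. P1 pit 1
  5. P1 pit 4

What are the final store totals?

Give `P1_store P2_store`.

Move 1: P1 pit3 -> P1=[2,5,4,0,4,5](1) P2=[6,5,5,4,4,2](0)
Move 2: P1 pit0 -> P1=[0,6,5,0,4,5](1) P2=[6,5,5,4,4,2](0)
Move 3: P1 pit5 -> P1=[0,6,5,0,4,0](2) P2=[7,6,6,5,4,2](0)
Move 4: P1 pit1 -> P1=[0,0,6,1,5,1](3) P2=[8,6,6,5,4,2](0)
Move 5: P1 pit4 -> P1=[0,0,6,1,0,2](4) P2=[9,7,7,5,4,2](0)

Answer: 4 0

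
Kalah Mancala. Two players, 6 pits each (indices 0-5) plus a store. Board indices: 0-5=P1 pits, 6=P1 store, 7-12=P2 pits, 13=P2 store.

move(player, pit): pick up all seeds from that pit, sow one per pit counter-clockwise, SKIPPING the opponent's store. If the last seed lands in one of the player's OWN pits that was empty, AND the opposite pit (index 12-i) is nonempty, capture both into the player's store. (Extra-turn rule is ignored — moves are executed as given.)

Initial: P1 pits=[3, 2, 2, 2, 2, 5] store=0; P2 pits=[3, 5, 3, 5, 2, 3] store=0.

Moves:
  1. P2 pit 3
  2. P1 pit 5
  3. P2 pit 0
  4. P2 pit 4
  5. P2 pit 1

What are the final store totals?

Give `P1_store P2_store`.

Move 1: P2 pit3 -> P1=[4,3,2,2,2,5](0) P2=[3,5,3,0,3,4](1)
Move 2: P1 pit5 -> P1=[4,3,2,2,2,0](1) P2=[4,6,4,1,3,4](1)
Move 3: P2 pit0 -> P1=[4,3,2,2,2,0](1) P2=[0,7,5,2,4,4](1)
Move 4: P2 pit4 -> P1=[5,4,2,2,2,0](1) P2=[0,7,5,2,0,5](2)
Move 5: P2 pit1 -> P1=[6,5,2,2,2,0](1) P2=[0,0,6,3,1,6](3)

Answer: 1 3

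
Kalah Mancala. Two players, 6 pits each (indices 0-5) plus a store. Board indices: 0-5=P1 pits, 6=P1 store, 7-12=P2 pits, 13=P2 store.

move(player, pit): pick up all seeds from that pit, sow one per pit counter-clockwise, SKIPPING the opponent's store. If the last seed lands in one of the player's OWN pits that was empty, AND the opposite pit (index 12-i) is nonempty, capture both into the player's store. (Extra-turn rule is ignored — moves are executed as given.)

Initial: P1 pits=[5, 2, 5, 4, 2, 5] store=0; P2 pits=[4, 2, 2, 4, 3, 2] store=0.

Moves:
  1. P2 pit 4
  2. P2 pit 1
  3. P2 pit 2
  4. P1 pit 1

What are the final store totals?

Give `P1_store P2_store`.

Answer: 0 1

Derivation:
Move 1: P2 pit4 -> P1=[6,2,5,4,2,5](0) P2=[4,2,2,4,0,3](1)
Move 2: P2 pit1 -> P1=[6,2,5,4,2,5](0) P2=[4,0,3,5,0,3](1)
Move 3: P2 pit2 -> P1=[6,2,5,4,2,5](0) P2=[4,0,0,6,1,4](1)
Move 4: P1 pit1 -> P1=[6,0,6,5,2,5](0) P2=[4,0,0,6,1,4](1)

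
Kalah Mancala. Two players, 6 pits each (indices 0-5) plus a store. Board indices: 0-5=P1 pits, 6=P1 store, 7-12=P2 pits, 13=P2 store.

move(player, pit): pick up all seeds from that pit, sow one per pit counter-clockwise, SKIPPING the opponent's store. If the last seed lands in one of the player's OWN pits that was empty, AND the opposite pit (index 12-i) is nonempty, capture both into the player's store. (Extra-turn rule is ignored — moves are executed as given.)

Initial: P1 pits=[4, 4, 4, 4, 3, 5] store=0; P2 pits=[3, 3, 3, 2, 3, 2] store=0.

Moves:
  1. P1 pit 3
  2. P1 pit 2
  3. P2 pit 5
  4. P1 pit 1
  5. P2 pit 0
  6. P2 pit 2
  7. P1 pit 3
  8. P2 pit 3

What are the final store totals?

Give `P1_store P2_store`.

Move 1: P1 pit3 -> P1=[4,4,4,0,4,6](1) P2=[4,3,3,2,3,2](0)
Move 2: P1 pit2 -> P1=[4,4,0,1,5,7](2) P2=[4,3,3,2,3,2](0)
Move 3: P2 pit5 -> P1=[5,4,0,1,5,7](2) P2=[4,3,3,2,3,0](1)
Move 4: P1 pit1 -> P1=[5,0,1,2,6,8](2) P2=[4,3,3,2,3,0](1)
Move 5: P2 pit0 -> P1=[5,0,1,2,6,8](2) P2=[0,4,4,3,4,0](1)
Move 6: P2 pit2 -> P1=[5,0,1,2,6,8](2) P2=[0,4,0,4,5,1](2)
Move 7: P1 pit3 -> P1=[5,0,1,0,7,9](2) P2=[0,4,0,4,5,1](2)
Move 8: P2 pit3 -> P1=[6,0,1,0,7,9](2) P2=[0,4,0,0,6,2](3)

Answer: 2 3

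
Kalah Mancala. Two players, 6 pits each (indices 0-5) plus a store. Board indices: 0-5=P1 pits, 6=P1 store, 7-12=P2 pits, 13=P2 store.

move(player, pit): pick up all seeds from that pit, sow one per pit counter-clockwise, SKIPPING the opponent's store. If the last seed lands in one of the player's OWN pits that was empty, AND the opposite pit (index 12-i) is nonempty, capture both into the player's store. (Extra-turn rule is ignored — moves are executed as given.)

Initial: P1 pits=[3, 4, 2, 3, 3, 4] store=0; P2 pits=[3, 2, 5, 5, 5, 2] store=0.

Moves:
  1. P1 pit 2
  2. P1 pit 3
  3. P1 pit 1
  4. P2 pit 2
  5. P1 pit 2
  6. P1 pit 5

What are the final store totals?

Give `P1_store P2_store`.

Move 1: P1 pit2 -> P1=[3,4,0,4,4,4](0) P2=[3,2,5,5,5,2](0)
Move 2: P1 pit3 -> P1=[3,4,0,0,5,5](1) P2=[4,2,5,5,5,2](0)
Move 3: P1 pit1 -> P1=[3,0,1,1,6,6](1) P2=[4,2,5,5,5,2](0)
Move 4: P2 pit2 -> P1=[4,0,1,1,6,6](1) P2=[4,2,0,6,6,3](1)
Move 5: P1 pit2 -> P1=[4,0,0,2,6,6](1) P2=[4,2,0,6,6,3](1)
Move 6: P1 pit5 -> P1=[4,0,0,2,6,0](2) P2=[5,3,1,7,7,3](1)

Answer: 2 1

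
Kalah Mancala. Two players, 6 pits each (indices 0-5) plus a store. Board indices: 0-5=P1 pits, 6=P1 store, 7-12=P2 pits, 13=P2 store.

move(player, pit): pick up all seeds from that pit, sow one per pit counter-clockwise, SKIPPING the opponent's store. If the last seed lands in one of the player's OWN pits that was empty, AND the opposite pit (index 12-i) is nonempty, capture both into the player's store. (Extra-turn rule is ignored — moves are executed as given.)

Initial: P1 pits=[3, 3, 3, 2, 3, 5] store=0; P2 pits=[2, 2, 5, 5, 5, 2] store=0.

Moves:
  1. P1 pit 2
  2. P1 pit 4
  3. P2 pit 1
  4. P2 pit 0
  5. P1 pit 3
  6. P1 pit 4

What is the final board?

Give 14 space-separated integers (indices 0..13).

Move 1: P1 pit2 -> P1=[3,3,0,3,4,6](0) P2=[2,2,5,5,5,2](0)
Move 2: P1 pit4 -> P1=[3,3,0,3,0,7](1) P2=[3,3,5,5,5,2](0)
Move 3: P2 pit1 -> P1=[3,3,0,3,0,7](1) P2=[3,0,6,6,6,2](0)
Move 4: P2 pit0 -> P1=[3,3,0,3,0,7](1) P2=[0,1,7,7,6,2](0)
Move 5: P1 pit3 -> P1=[3,3,0,0,1,8](2) P2=[0,1,7,7,6,2](0)
Move 6: P1 pit4 -> P1=[3,3,0,0,0,9](2) P2=[0,1,7,7,6,2](0)

Answer: 3 3 0 0 0 9 2 0 1 7 7 6 2 0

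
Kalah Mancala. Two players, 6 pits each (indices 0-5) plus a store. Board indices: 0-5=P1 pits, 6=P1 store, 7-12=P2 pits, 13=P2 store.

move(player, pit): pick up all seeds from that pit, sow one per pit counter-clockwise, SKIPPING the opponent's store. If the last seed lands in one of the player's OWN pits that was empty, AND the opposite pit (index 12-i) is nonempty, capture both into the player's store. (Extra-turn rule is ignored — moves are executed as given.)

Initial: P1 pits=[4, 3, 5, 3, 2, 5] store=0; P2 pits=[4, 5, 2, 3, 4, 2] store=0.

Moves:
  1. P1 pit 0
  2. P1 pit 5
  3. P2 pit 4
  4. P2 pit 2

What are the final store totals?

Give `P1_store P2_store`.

Move 1: P1 pit0 -> P1=[0,4,6,4,3,5](0) P2=[4,5,2,3,4,2](0)
Move 2: P1 pit5 -> P1=[0,4,6,4,3,0](1) P2=[5,6,3,4,4,2](0)
Move 3: P2 pit4 -> P1=[1,5,6,4,3,0](1) P2=[5,6,3,4,0,3](1)
Move 4: P2 pit2 -> P1=[1,5,6,4,3,0](1) P2=[5,6,0,5,1,4](1)

Answer: 1 1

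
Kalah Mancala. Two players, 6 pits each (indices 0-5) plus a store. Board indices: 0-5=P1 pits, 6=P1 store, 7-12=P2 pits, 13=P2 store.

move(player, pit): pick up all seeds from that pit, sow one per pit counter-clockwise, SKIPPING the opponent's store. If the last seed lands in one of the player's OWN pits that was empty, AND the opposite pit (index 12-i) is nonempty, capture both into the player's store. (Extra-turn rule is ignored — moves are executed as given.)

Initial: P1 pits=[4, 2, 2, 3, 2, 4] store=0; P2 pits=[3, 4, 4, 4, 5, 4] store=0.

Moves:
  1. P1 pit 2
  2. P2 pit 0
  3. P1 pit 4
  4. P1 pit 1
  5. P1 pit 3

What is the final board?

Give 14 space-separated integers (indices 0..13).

Move 1: P1 pit2 -> P1=[4,2,0,4,3,4](0) P2=[3,4,4,4,5,4](0)
Move 2: P2 pit0 -> P1=[4,2,0,4,3,4](0) P2=[0,5,5,5,5,4](0)
Move 3: P1 pit4 -> P1=[4,2,0,4,0,5](1) P2=[1,5,5,5,5,4](0)
Move 4: P1 pit1 -> P1=[4,0,1,5,0,5](1) P2=[1,5,5,5,5,4](0)
Move 5: P1 pit3 -> P1=[4,0,1,0,1,6](2) P2=[2,6,5,5,5,4](0)

Answer: 4 0 1 0 1 6 2 2 6 5 5 5 4 0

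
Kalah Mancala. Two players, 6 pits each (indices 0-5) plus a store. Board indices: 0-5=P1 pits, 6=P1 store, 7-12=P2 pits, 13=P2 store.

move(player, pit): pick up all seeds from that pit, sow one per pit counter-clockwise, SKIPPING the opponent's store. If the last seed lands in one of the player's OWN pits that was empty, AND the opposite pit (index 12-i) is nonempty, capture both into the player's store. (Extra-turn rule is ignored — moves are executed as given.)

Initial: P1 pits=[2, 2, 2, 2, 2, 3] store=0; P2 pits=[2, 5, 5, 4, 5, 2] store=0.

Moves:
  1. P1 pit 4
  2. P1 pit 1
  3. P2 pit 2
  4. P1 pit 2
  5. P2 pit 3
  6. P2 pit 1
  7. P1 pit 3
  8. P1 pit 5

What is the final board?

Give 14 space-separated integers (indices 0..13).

Answer: 4 1 0 0 2 0 3 4 1 2 2 9 5 3

Derivation:
Move 1: P1 pit4 -> P1=[2,2,2,2,0,4](1) P2=[2,5,5,4,5,2](0)
Move 2: P1 pit1 -> P1=[2,0,3,3,0,4](1) P2=[2,5,5,4,5,2](0)
Move 3: P2 pit2 -> P1=[3,0,3,3,0,4](1) P2=[2,5,0,5,6,3](1)
Move 4: P1 pit2 -> P1=[3,0,0,4,1,5](1) P2=[2,5,0,5,6,3](1)
Move 5: P2 pit3 -> P1=[4,1,0,4,1,5](1) P2=[2,5,0,0,7,4](2)
Move 6: P2 pit1 -> P1=[4,1,0,4,1,5](1) P2=[2,0,1,1,8,5](3)
Move 7: P1 pit3 -> P1=[4,1,0,0,2,6](2) P2=[3,0,1,1,8,5](3)
Move 8: P1 pit5 -> P1=[4,1,0,0,2,0](3) P2=[4,1,2,2,9,5](3)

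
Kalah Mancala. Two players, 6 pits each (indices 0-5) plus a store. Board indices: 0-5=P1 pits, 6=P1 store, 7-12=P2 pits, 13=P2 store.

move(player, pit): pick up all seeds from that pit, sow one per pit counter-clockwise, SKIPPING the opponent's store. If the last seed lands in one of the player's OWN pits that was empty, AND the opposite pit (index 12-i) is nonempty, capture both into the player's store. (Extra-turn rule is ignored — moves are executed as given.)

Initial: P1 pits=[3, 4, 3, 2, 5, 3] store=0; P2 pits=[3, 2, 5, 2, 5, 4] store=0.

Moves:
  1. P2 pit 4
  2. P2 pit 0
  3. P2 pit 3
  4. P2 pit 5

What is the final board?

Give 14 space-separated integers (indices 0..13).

Move 1: P2 pit4 -> P1=[4,5,4,2,5,3](0) P2=[3,2,5,2,0,5](1)
Move 2: P2 pit0 -> P1=[4,5,4,2,5,3](0) P2=[0,3,6,3,0,5](1)
Move 3: P2 pit3 -> P1=[4,5,4,2,5,3](0) P2=[0,3,6,0,1,6](2)
Move 4: P2 pit5 -> P1=[5,6,5,3,6,3](0) P2=[0,3,6,0,1,0](3)

Answer: 5 6 5 3 6 3 0 0 3 6 0 1 0 3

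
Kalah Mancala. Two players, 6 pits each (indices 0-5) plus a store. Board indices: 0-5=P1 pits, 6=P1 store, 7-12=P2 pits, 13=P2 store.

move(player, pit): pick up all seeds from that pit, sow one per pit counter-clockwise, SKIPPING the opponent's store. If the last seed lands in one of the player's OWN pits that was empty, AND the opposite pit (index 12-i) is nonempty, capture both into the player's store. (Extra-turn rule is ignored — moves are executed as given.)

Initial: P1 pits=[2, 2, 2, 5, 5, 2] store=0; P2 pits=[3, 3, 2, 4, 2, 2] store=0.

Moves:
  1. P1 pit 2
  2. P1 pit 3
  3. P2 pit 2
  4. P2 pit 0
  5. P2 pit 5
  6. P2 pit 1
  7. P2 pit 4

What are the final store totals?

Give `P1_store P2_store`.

Answer: 1 3

Derivation:
Move 1: P1 pit2 -> P1=[2,2,0,6,6,2](0) P2=[3,3,2,4,2,2](0)
Move 2: P1 pit3 -> P1=[2,2,0,0,7,3](1) P2=[4,4,3,4,2,2](0)
Move 3: P2 pit2 -> P1=[2,2,0,0,7,3](1) P2=[4,4,0,5,3,3](0)
Move 4: P2 pit0 -> P1=[2,2,0,0,7,3](1) P2=[0,5,1,6,4,3](0)
Move 5: P2 pit5 -> P1=[3,3,0,0,7,3](1) P2=[0,5,1,6,4,0](1)
Move 6: P2 pit1 -> P1=[3,3,0,0,7,3](1) P2=[0,0,2,7,5,1](2)
Move 7: P2 pit4 -> P1=[4,4,1,0,7,3](1) P2=[0,0,2,7,0,2](3)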